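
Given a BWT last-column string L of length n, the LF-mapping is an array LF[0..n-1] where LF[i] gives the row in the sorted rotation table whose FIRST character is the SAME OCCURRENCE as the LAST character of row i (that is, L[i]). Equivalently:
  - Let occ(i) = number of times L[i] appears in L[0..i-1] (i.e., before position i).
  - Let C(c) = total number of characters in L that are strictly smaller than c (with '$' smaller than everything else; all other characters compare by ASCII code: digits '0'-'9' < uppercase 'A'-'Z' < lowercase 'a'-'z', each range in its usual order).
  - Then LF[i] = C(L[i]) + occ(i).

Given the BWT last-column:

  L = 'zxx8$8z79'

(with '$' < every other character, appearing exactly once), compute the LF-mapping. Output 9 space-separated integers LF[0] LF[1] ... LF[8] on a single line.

Answer: 7 5 6 2 0 3 8 1 4

Derivation:
Char counts: '$':1, '7':1, '8':2, '9':1, 'x':2, 'z':2
C (first-col start): C('$')=0, C('7')=1, C('8')=2, C('9')=4, C('x')=5, C('z')=7
L[0]='z': occ=0, LF[0]=C('z')+0=7+0=7
L[1]='x': occ=0, LF[1]=C('x')+0=5+0=5
L[2]='x': occ=1, LF[2]=C('x')+1=5+1=6
L[3]='8': occ=0, LF[3]=C('8')+0=2+0=2
L[4]='$': occ=0, LF[4]=C('$')+0=0+0=0
L[5]='8': occ=1, LF[5]=C('8')+1=2+1=3
L[6]='z': occ=1, LF[6]=C('z')+1=7+1=8
L[7]='7': occ=0, LF[7]=C('7')+0=1+0=1
L[8]='9': occ=0, LF[8]=C('9')+0=4+0=4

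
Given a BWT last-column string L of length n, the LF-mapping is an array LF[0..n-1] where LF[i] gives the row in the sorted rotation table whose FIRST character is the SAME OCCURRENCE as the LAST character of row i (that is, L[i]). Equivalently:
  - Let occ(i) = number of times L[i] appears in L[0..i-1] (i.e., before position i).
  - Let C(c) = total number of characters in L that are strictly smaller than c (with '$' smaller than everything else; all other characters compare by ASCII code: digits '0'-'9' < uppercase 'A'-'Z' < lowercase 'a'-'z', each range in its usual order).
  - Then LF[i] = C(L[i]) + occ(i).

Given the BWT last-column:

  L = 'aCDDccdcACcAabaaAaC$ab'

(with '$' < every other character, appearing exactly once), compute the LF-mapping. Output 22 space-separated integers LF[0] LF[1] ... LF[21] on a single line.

Answer: 9 4 7 8 17 18 21 19 1 5 20 2 10 15 11 12 3 13 6 0 14 16

Derivation:
Char counts: '$':1, 'A':3, 'C':3, 'D':2, 'a':6, 'b':2, 'c':4, 'd':1
C (first-col start): C('$')=0, C('A')=1, C('C')=4, C('D')=7, C('a')=9, C('b')=15, C('c')=17, C('d')=21
L[0]='a': occ=0, LF[0]=C('a')+0=9+0=9
L[1]='C': occ=0, LF[1]=C('C')+0=4+0=4
L[2]='D': occ=0, LF[2]=C('D')+0=7+0=7
L[3]='D': occ=1, LF[3]=C('D')+1=7+1=8
L[4]='c': occ=0, LF[4]=C('c')+0=17+0=17
L[5]='c': occ=1, LF[5]=C('c')+1=17+1=18
L[6]='d': occ=0, LF[6]=C('d')+0=21+0=21
L[7]='c': occ=2, LF[7]=C('c')+2=17+2=19
L[8]='A': occ=0, LF[8]=C('A')+0=1+0=1
L[9]='C': occ=1, LF[9]=C('C')+1=4+1=5
L[10]='c': occ=3, LF[10]=C('c')+3=17+3=20
L[11]='A': occ=1, LF[11]=C('A')+1=1+1=2
L[12]='a': occ=1, LF[12]=C('a')+1=9+1=10
L[13]='b': occ=0, LF[13]=C('b')+0=15+0=15
L[14]='a': occ=2, LF[14]=C('a')+2=9+2=11
L[15]='a': occ=3, LF[15]=C('a')+3=9+3=12
L[16]='A': occ=2, LF[16]=C('A')+2=1+2=3
L[17]='a': occ=4, LF[17]=C('a')+4=9+4=13
L[18]='C': occ=2, LF[18]=C('C')+2=4+2=6
L[19]='$': occ=0, LF[19]=C('$')+0=0+0=0
L[20]='a': occ=5, LF[20]=C('a')+5=9+5=14
L[21]='b': occ=1, LF[21]=C('b')+1=15+1=16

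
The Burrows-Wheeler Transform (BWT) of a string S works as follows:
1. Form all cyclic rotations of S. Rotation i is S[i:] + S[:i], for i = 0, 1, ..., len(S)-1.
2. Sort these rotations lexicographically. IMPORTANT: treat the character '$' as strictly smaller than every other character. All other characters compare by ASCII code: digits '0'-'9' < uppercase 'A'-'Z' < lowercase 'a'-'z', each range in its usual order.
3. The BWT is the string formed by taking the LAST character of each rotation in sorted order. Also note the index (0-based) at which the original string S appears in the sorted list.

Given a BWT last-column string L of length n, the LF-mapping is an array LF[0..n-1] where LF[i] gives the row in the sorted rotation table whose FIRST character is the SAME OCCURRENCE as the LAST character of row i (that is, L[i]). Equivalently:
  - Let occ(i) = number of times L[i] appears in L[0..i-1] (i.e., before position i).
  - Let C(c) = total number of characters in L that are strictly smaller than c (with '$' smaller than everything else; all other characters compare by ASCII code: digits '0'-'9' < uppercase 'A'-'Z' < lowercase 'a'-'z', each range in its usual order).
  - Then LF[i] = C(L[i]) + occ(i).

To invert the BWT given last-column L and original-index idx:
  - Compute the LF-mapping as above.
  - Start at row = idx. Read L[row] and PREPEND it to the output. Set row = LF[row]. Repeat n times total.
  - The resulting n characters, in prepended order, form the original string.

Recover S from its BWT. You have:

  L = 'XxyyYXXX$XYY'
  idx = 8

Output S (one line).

Answer: YyXYXYyXXxX$

Derivation:
LF mapping: 1 9 10 11 6 2 3 4 0 5 7 8
Walk LF starting at row 8, prepending L[row]:
  step 1: row=8, L[8]='$', prepend. Next row=LF[8]=0
  step 2: row=0, L[0]='X', prepend. Next row=LF[0]=1
  step 3: row=1, L[1]='x', prepend. Next row=LF[1]=9
  step 4: row=9, L[9]='X', prepend. Next row=LF[9]=5
  step 5: row=5, L[5]='X', prepend. Next row=LF[5]=2
  step 6: row=2, L[2]='y', prepend. Next row=LF[2]=10
  step 7: row=10, L[10]='Y', prepend. Next row=LF[10]=7
  step 8: row=7, L[7]='X', prepend. Next row=LF[7]=4
  step 9: row=4, L[4]='Y', prepend. Next row=LF[4]=6
  step 10: row=6, L[6]='X', prepend. Next row=LF[6]=3
  step 11: row=3, L[3]='y', prepend. Next row=LF[3]=11
  step 12: row=11, L[11]='Y', prepend. Next row=LF[11]=8
Reversed output: YyXYXYyXXxX$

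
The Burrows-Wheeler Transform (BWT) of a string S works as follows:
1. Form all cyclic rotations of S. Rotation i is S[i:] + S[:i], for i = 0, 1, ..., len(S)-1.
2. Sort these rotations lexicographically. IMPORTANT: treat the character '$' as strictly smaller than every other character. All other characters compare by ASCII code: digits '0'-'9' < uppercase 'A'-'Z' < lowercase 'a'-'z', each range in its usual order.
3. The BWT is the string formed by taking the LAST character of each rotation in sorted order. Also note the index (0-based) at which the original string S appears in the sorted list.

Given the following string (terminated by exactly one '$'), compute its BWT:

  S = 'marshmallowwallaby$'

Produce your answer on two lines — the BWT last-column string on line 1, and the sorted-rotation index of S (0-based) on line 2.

All 19 rotations (rotation i = S[i:]+S[:i]):
  rot[0] = marshmallowwallaby$
  rot[1] = arshmallowwallaby$m
  rot[2] = rshmallowwallaby$ma
  rot[3] = shmallowwallaby$mar
  rot[4] = hmallowwallaby$mars
  rot[5] = mallowwallaby$marsh
  rot[6] = allowwallaby$marshm
  rot[7] = llowwallaby$marshma
  rot[8] = lowwallaby$marshmal
  rot[9] = owwallaby$marshmall
  rot[10] = wwallaby$marshmallo
  rot[11] = wallaby$marshmallow
  rot[12] = allaby$marshmalloww
  rot[13] = llaby$marshmallowwa
  rot[14] = laby$marshmallowwal
  rot[15] = aby$marshmallowwall
  rot[16] = by$marshmallowwalla
  rot[17] = y$marshmallowwallab
  rot[18] = $marshmallowwallaby
Sorted (with $ < everything):
  sorted[0] = $marshmallowwallaby  (last char: 'y')
  sorted[1] = aby$marshmallowwall  (last char: 'l')
  sorted[2] = allaby$marshmalloww  (last char: 'w')
  sorted[3] = allowwallaby$marshm  (last char: 'm')
  sorted[4] = arshmallowwallaby$m  (last char: 'm')
  sorted[5] = by$marshmallowwalla  (last char: 'a')
  sorted[6] = hmallowwallaby$mars  (last char: 's')
  sorted[7] = laby$marshmallowwal  (last char: 'l')
  sorted[8] = llaby$marshmallowwa  (last char: 'a')
  sorted[9] = llowwallaby$marshma  (last char: 'a')
  sorted[10] = lowwallaby$marshmal  (last char: 'l')
  sorted[11] = mallowwallaby$marsh  (last char: 'h')
  sorted[12] = marshmallowwallaby$  (last char: '$')
  sorted[13] = owwallaby$marshmall  (last char: 'l')
  sorted[14] = rshmallowwallaby$ma  (last char: 'a')
  sorted[15] = shmallowwallaby$mar  (last char: 'r')
  sorted[16] = wallaby$marshmallow  (last char: 'w')
  sorted[17] = wwallaby$marshmallo  (last char: 'o')
  sorted[18] = y$marshmallowwallab  (last char: 'b')
Last column: ylwmmaslaalh$larwob
Original string S is at sorted index 12

Answer: ylwmmaslaalh$larwob
12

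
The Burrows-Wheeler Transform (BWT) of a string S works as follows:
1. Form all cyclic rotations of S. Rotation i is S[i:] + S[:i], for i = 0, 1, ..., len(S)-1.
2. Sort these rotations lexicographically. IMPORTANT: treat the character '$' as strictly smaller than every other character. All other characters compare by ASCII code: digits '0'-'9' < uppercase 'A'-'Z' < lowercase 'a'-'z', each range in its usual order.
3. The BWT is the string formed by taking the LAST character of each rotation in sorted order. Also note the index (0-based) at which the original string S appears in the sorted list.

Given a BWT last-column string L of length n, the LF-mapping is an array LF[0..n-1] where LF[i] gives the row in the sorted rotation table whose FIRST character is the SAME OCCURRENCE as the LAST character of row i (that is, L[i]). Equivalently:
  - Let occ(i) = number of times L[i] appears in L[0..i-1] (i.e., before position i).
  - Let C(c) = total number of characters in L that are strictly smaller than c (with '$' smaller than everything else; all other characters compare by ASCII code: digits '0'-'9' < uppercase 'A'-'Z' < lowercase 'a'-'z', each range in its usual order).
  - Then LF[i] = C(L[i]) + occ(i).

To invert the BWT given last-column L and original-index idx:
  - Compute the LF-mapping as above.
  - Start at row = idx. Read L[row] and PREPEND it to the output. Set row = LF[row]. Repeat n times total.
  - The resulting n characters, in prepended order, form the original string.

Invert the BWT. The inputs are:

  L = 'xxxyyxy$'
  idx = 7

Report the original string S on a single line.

Answer: yyxyxxx$

Derivation:
LF mapping: 1 2 3 5 6 4 7 0
Walk LF starting at row 7, prepending L[row]:
  step 1: row=7, L[7]='$', prepend. Next row=LF[7]=0
  step 2: row=0, L[0]='x', prepend. Next row=LF[0]=1
  step 3: row=1, L[1]='x', prepend. Next row=LF[1]=2
  step 4: row=2, L[2]='x', prepend. Next row=LF[2]=3
  step 5: row=3, L[3]='y', prepend. Next row=LF[3]=5
  step 6: row=5, L[5]='x', prepend. Next row=LF[5]=4
  step 7: row=4, L[4]='y', prepend. Next row=LF[4]=6
  step 8: row=6, L[6]='y', prepend. Next row=LF[6]=7
Reversed output: yyxyxxx$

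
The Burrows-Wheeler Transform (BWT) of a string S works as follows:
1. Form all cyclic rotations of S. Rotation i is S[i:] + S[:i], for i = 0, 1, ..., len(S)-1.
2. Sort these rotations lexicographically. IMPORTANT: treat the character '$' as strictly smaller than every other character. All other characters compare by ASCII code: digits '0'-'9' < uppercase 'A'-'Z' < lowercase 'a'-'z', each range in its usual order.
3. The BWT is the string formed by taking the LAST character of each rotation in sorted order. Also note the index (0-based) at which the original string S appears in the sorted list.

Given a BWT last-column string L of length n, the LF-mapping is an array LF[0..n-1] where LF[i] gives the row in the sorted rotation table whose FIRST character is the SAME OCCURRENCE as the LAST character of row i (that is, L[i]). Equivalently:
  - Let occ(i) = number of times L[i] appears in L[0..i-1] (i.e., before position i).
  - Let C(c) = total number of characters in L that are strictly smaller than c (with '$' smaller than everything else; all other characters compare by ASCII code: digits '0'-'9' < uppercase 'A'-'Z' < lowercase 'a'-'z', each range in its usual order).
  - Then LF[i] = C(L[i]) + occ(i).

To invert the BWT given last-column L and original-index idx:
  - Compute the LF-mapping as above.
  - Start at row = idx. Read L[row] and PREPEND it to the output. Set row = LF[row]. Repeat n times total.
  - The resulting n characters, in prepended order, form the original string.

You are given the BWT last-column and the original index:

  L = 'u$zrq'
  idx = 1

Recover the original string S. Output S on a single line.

Answer: qzru$

Derivation:
LF mapping: 3 0 4 2 1
Walk LF starting at row 1, prepending L[row]:
  step 1: row=1, L[1]='$', prepend. Next row=LF[1]=0
  step 2: row=0, L[0]='u', prepend. Next row=LF[0]=3
  step 3: row=3, L[3]='r', prepend. Next row=LF[3]=2
  step 4: row=2, L[2]='z', prepend. Next row=LF[2]=4
  step 5: row=4, L[4]='q', prepend. Next row=LF[4]=1
Reversed output: qzru$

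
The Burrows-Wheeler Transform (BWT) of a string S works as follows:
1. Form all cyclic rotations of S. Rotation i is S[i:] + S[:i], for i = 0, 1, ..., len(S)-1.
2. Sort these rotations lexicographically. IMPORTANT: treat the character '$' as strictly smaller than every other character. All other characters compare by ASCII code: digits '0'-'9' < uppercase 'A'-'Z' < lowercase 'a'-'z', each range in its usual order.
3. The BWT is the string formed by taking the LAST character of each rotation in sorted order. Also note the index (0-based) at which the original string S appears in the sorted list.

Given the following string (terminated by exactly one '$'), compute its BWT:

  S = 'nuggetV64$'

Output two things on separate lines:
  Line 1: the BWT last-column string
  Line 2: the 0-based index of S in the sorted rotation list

All 10 rotations (rotation i = S[i:]+S[:i]):
  rot[0] = nuggetV64$
  rot[1] = uggetV64$n
  rot[2] = ggetV64$nu
  rot[3] = getV64$nug
  rot[4] = etV64$nugg
  rot[5] = tV64$nugge
  rot[6] = V64$nugget
  rot[7] = 64$nuggetV
  rot[8] = 4$nuggetV6
  rot[9] = $nuggetV64
Sorted (with $ < everything):
  sorted[0] = $nuggetV64  (last char: '4')
  sorted[1] = 4$nuggetV6  (last char: '6')
  sorted[2] = 64$nuggetV  (last char: 'V')
  sorted[3] = V64$nugget  (last char: 't')
  sorted[4] = etV64$nugg  (last char: 'g')
  sorted[5] = getV64$nug  (last char: 'g')
  sorted[6] = ggetV64$nu  (last char: 'u')
  sorted[7] = nuggetV64$  (last char: '$')
  sorted[8] = tV64$nugge  (last char: 'e')
  sorted[9] = uggetV64$n  (last char: 'n')
Last column: 46Vtggu$en
Original string S is at sorted index 7

Answer: 46Vtggu$en
7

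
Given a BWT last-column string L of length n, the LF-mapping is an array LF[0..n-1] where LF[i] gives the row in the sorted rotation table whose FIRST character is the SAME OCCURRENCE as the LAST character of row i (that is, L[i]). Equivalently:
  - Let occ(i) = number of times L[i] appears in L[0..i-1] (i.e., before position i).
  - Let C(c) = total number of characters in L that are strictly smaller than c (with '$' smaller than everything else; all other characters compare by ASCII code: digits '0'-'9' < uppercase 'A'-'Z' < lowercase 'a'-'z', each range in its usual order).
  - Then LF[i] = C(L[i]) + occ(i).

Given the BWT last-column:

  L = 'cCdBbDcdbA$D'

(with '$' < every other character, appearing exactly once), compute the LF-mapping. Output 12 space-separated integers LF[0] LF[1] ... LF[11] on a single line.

Answer: 8 3 10 2 6 4 9 11 7 1 0 5

Derivation:
Char counts: '$':1, 'A':1, 'B':1, 'C':1, 'D':2, 'b':2, 'c':2, 'd':2
C (first-col start): C('$')=0, C('A')=1, C('B')=2, C('C')=3, C('D')=4, C('b')=6, C('c')=8, C('d')=10
L[0]='c': occ=0, LF[0]=C('c')+0=8+0=8
L[1]='C': occ=0, LF[1]=C('C')+0=3+0=3
L[2]='d': occ=0, LF[2]=C('d')+0=10+0=10
L[3]='B': occ=0, LF[3]=C('B')+0=2+0=2
L[4]='b': occ=0, LF[4]=C('b')+0=6+0=6
L[5]='D': occ=0, LF[5]=C('D')+0=4+0=4
L[6]='c': occ=1, LF[6]=C('c')+1=8+1=9
L[7]='d': occ=1, LF[7]=C('d')+1=10+1=11
L[8]='b': occ=1, LF[8]=C('b')+1=6+1=7
L[9]='A': occ=0, LF[9]=C('A')+0=1+0=1
L[10]='$': occ=0, LF[10]=C('$')+0=0+0=0
L[11]='D': occ=1, LF[11]=C('D')+1=4+1=5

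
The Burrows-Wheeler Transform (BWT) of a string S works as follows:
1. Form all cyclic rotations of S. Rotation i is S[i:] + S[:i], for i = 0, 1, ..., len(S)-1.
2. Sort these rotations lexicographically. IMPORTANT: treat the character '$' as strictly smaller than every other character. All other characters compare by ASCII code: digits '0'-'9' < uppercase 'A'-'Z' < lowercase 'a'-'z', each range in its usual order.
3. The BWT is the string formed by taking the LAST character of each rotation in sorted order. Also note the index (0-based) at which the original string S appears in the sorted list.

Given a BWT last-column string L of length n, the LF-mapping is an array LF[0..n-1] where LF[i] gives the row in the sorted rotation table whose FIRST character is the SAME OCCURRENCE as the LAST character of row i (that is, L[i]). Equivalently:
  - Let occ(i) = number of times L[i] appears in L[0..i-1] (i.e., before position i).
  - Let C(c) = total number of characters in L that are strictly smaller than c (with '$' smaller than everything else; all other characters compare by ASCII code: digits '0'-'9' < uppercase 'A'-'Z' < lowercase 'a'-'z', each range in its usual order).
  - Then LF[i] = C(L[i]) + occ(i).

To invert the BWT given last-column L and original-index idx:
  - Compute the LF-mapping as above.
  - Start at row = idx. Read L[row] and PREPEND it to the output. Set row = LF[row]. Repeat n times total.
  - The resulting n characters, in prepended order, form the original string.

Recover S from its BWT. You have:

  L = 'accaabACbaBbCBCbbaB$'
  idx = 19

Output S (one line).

LF mapping: 8 18 19 9 10 13 1 5 14 11 2 15 6 3 7 16 17 12 4 0
Walk LF starting at row 19, prepending L[row]:
  step 1: row=19, L[19]='$', prepend. Next row=LF[19]=0
  step 2: row=0, L[0]='a', prepend. Next row=LF[0]=8
  step 3: row=8, L[8]='b', prepend. Next row=LF[8]=14
  step 4: row=14, L[14]='C', prepend. Next row=LF[14]=7
  step 5: row=7, L[7]='C', prepend. Next row=LF[7]=5
  step 6: row=5, L[5]='b', prepend. Next row=LF[5]=13
  step 7: row=13, L[13]='B', prepend. Next row=LF[13]=3
  step 8: row=3, L[3]='a', prepend. Next row=LF[3]=9
  step 9: row=9, L[9]='a', prepend. Next row=LF[9]=11
  step 10: row=11, L[11]='b', prepend. Next row=LF[11]=15
  step 11: row=15, L[15]='b', prepend. Next row=LF[15]=16
  step 12: row=16, L[16]='b', prepend. Next row=LF[16]=17
  step 13: row=17, L[17]='a', prepend. Next row=LF[17]=12
  step 14: row=12, L[12]='C', prepend. Next row=LF[12]=6
  step 15: row=6, L[6]='A', prepend. Next row=LF[6]=1
  step 16: row=1, L[1]='c', prepend. Next row=LF[1]=18
  step 17: row=18, L[18]='B', prepend. Next row=LF[18]=4
  step 18: row=4, L[4]='a', prepend. Next row=LF[4]=10
  step 19: row=10, L[10]='B', prepend. Next row=LF[10]=2
  step 20: row=2, L[2]='c', prepend. Next row=LF[2]=19
Reversed output: cBaBcACabbbaaBbCCba$

Answer: cBaBcACabbbaaBbCCba$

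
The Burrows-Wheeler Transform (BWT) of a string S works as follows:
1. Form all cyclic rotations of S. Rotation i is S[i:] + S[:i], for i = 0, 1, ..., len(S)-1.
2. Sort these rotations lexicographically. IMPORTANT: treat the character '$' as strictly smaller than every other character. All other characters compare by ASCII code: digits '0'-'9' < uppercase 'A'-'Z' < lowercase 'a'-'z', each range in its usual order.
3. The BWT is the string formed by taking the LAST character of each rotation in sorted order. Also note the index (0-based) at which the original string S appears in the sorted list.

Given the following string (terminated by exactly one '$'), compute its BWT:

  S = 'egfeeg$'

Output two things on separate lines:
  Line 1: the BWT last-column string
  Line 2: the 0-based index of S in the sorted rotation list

Answer: gfe$gee
3

Derivation:
All 7 rotations (rotation i = S[i:]+S[:i]):
  rot[0] = egfeeg$
  rot[1] = gfeeg$e
  rot[2] = feeg$eg
  rot[3] = eeg$egf
  rot[4] = eg$egfe
  rot[5] = g$egfee
  rot[6] = $egfeeg
Sorted (with $ < everything):
  sorted[0] = $egfeeg  (last char: 'g')
  sorted[1] = eeg$egf  (last char: 'f')
  sorted[2] = eg$egfe  (last char: 'e')
  sorted[3] = egfeeg$  (last char: '$')
  sorted[4] = feeg$eg  (last char: 'g')
  sorted[5] = g$egfee  (last char: 'e')
  sorted[6] = gfeeg$e  (last char: 'e')
Last column: gfe$gee
Original string S is at sorted index 3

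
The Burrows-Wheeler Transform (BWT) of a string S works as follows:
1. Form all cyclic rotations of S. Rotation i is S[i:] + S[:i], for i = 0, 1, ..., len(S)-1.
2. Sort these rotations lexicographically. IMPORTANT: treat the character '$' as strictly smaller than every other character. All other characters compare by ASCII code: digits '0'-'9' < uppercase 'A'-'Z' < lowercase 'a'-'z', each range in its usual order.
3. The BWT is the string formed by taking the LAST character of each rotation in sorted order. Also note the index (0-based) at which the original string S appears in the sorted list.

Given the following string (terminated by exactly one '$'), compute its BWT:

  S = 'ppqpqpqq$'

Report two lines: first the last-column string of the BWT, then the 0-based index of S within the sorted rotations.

All 9 rotations (rotation i = S[i:]+S[:i]):
  rot[0] = ppqpqpqq$
  rot[1] = pqpqpqq$p
  rot[2] = qpqpqq$pp
  rot[3] = pqpqq$ppq
  rot[4] = qpqq$ppqp
  rot[5] = pqq$ppqpq
  rot[6] = qq$ppqpqp
  rot[7] = q$ppqpqpq
  rot[8] = $ppqpqpqq
Sorted (with $ < everything):
  sorted[0] = $ppqpqpqq  (last char: 'q')
  sorted[1] = ppqpqpqq$  (last char: '$')
  sorted[2] = pqpqpqq$p  (last char: 'p')
  sorted[3] = pqpqq$ppq  (last char: 'q')
  sorted[4] = pqq$ppqpq  (last char: 'q')
  sorted[5] = q$ppqpqpq  (last char: 'q')
  sorted[6] = qpqpqq$pp  (last char: 'p')
  sorted[7] = qpqq$ppqp  (last char: 'p')
  sorted[8] = qq$ppqpqp  (last char: 'p')
Last column: q$pqqqppp
Original string S is at sorted index 1

Answer: q$pqqqppp
1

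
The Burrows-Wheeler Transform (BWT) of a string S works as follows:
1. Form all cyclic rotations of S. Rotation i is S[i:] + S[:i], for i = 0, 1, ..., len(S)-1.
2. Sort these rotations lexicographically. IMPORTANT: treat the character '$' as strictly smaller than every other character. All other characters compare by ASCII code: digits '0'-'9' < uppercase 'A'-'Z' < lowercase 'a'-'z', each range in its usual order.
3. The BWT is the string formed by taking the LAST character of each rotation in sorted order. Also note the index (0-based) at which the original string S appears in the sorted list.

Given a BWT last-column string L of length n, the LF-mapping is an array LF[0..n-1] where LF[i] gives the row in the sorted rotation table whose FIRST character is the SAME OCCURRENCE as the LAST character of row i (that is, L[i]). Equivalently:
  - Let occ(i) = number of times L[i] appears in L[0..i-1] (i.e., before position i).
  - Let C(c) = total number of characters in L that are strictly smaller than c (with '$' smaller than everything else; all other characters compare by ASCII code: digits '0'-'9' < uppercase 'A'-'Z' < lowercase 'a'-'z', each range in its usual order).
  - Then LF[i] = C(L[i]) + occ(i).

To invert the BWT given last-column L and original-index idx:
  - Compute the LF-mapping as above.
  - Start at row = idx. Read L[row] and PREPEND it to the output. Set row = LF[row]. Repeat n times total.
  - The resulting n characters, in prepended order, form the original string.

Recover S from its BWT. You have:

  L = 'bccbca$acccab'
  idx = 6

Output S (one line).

LF mapping: 4 7 8 5 9 1 0 2 10 11 12 3 6
Walk LF starting at row 6, prepending L[row]:
  step 1: row=6, L[6]='$', prepend. Next row=LF[6]=0
  step 2: row=0, L[0]='b', prepend. Next row=LF[0]=4
  step 3: row=4, L[4]='c', prepend. Next row=LF[4]=9
  step 4: row=9, L[9]='c', prepend. Next row=LF[9]=11
  step 5: row=11, L[11]='a', prepend. Next row=LF[11]=3
  step 6: row=3, L[3]='b', prepend. Next row=LF[3]=5
  step 7: row=5, L[5]='a', prepend. Next row=LF[5]=1
  step 8: row=1, L[1]='c', prepend. Next row=LF[1]=7
  step 9: row=7, L[7]='a', prepend. Next row=LF[7]=2
  step 10: row=2, L[2]='c', prepend. Next row=LF[2]=8
  step 11: row=8, L[8]='c', prepend. Next row=LF[8]=10
  step 12: row=10, L[10]='c', prepend. Next row=LF[10]=12
  step 13: row=12, L[12]='b', prepend. Next row=LF[12]=6
Reversed output: bcccacabaccb$

Answer: bcccacabaccb$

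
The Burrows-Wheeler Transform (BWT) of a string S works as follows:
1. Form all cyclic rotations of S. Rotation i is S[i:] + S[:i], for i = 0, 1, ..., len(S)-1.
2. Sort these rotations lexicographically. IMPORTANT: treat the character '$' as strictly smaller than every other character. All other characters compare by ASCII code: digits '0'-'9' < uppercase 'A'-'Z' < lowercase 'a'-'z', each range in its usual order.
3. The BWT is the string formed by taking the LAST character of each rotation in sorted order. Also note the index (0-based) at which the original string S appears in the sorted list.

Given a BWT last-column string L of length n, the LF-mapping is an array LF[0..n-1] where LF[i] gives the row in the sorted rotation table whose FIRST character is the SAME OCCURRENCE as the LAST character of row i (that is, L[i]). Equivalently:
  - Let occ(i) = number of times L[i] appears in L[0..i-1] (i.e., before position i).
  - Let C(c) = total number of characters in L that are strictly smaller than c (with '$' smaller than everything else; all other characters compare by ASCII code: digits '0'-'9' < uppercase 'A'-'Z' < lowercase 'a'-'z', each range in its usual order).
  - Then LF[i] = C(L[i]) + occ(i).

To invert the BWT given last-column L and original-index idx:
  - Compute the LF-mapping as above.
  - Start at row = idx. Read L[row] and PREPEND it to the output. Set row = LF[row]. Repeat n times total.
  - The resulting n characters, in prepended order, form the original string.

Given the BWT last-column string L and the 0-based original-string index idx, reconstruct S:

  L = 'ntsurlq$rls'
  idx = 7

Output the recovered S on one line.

LF mapping: 3 9 7 10 5 1 4 0 6 2 8
Walk LF starting at row 7, prepending L[row]:
  step 1: row=7, L[7]='$', prepend. Next row=LF[7]=0
  step 2: row=0, L[0]='n', prepend. Next row=LF[0]=3
  step 3: row=3, L[3]='u', prepend. Next row=LF[3]=10
  step 4: row=10, L[10]='s', prepend. Next row=LF[10]=8
  step 5: row=8, L[8]='r', prepend. Next row=LF[8]=6
  step 6: row=6, L[6]='q', prepend. Next row=LF[6]=4
  step 7: row=4, L[4]='r', prepend. Next row=LF[4]=5
  step 8: row=5, L[5]='l', prepend. Next row=LF[5]=1
  step 9: row=1, L[1]='t', prepend. Next row=LF[1]=9
  step 10: row=9, L[9]='l', prepend. Next row=LF[9]=2
  step 11: row=2, L[2]='s', prepend. Next row=LF[2]=7
Reversed output: sltlrqrsun$

Answer: sltlrqrsun$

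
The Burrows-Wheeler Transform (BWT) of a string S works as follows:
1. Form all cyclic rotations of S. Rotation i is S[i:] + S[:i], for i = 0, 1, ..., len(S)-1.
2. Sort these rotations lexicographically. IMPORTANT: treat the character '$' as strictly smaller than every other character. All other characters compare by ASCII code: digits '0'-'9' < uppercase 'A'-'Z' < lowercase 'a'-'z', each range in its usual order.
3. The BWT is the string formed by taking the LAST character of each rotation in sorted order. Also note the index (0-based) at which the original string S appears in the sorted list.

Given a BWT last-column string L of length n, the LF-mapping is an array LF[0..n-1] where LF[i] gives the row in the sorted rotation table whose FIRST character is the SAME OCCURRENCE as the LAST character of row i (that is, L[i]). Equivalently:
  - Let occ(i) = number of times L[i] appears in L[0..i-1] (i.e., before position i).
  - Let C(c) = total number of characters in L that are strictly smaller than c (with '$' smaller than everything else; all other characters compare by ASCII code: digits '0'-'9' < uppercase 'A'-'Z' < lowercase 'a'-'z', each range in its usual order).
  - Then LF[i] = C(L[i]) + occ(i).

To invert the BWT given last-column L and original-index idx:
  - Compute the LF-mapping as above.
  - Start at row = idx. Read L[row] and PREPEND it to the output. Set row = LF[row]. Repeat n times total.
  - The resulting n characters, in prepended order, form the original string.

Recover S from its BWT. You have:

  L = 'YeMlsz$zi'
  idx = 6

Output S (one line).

Answer: sizzleMY$

Derivation:
LF mapping: 2 3 1 5 6 7 0 8 4
Walk LF starting at row 6, prepending L[row]:
  step 1: row=6, L[6]='$', prepend. Next row=LF[6]=0
  step 2: row=0, L[0]='Y', prepend. Next row=LF[0]=2
  step 3: row=2, L[2]='M', prepend. Next row=LF[2]=1
  step 4: row=1, L[1]='e', prepend. Next row=LF[1]=3
  step 5: row=3, L[3]='l', prepend. Next row=LF[3]=5
  step 6: row=5, L[5]='z', prepend. Next row=LF[5]=7
  step 7: row=7, L[7]='z', prepend. Next row=LF[7]=8
  step 8: row=8, L[8]='i', prepend. Next row=LF[8]=4
  step 9: row=4, L[4]='s', prepend. Next row=LF[4]=6
Reversed output: sizzleMY$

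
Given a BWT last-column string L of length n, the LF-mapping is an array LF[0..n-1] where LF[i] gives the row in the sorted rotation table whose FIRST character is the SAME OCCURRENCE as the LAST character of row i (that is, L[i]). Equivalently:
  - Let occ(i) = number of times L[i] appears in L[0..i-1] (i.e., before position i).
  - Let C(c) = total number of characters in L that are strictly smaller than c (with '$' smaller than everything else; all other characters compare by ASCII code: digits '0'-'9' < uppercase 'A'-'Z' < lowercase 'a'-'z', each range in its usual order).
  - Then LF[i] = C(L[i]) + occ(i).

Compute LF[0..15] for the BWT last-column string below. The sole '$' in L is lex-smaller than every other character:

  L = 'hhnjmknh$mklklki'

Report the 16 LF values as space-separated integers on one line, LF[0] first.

Char counts: '$':1, 'h':3, 'i':1, 'j':1, 'k':4, 'l':2, 'm':2, 'n':2
C (first-col start): C('$')=0, C('h')=1, C('i')=4, C('j')=5, C('k')=6, C('l')=10, C('m')=12, C('n')=14
L[0]='h': occ=0, LF[0]=C('h')+0=1+0=1
L[1]='h': occ=1, LF[1]=C('h')+1=1+1=2
L[2]='n': occ=0, LF[2]=C('n')+0=14+0=14
L[3]='j': occ=0, LF[3]=C('j')+0=5+0=5
L[4]='m': occ=0, LF[4]=C('m')+0=12+0=12
L[5]='k': occ=0, LF[5]=C('k')+0=6+0=6
L[6]='n': occ=1, LF[6]=C('n')+1=14+1=15
L[7]='h': occ=2, LF[7]=C('h')+2=1+2=3
L[8]='$': occ=0, LF[8]=C('$')+0=0+0=0
L[9]='m': occ=1, LF[9]=C('m')+1=12+1=13
L[10]='k': occ=1, LF[10]=C('k')+1=6+1=7
L[11]='l': occ=0, LF[11]=C('l')+0=10+0=10
L[12]='k': occ=2, LF[12]=C('k')+2=6+2=8
L[13]='l': occ=1, LF[13]=C('l')+1=10+1=11
L[14]='k': occ=3, LF[14]=C('k')+3=6+3=9
L[15]='i': occ=0, LF[15]=C('i')+0=4+0=4

Answer: 1 2 14 5 12 6 15 3 0 13 7 10 8 11 9 4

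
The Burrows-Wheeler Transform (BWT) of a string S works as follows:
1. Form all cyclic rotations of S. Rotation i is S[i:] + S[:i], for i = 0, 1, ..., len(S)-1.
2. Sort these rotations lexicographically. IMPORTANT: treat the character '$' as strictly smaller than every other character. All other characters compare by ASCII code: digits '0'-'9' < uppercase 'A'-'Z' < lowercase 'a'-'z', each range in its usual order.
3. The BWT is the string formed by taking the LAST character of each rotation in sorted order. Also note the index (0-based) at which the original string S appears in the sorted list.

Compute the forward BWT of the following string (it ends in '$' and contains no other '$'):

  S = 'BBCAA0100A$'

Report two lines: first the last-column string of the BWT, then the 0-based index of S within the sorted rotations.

All 11 rotations (rotation i = S[i:]+S[:i]):
  rot[0] = BBCAA0100A$
  rot[1] = BCAA0100A$B
  rot[2] = CAA0100A$BB
  rot[3] = AA0100A$BBC
  rot[4] = A0100A$BBCA
  rot[5] = 0100A$BBCAA
  rot[6] = 100A$BBCAA0
  rot[7] = 00A$BBCAA01
  rot[8] = 0A$BBCAA010
  rot[9] = A$BBCAA0100
  rot[10] = $BBCAA0100A
Sorted (with $ < everything):
  sorted[0] = $BBCAA0100A  (last char: 'A')
  sorted[1] = 00A$BBCAA01  (last char: '1')
  sorted[2] = 0100A$BBCAA  (last char: 'A')
  sorted[3] = 0A$BBCAA010  (last char: '0')
  sorted[4] = 100A$BBCAA0  (last char: '0')
  sorted[5] = A$BBCAA0100  (last char: '0')
  sorted[6] = A0100A$BBCA  (last char: 'A')
  sorted[7] = AA0100A$BBC  (last char: 'C')
  sorted[8] = BBCAA0100A$  (last char: '$')
  sorted[9] = BCAA0100A$B  (last char: 'B')
  sorted[10] = CAA0100A$BB  (last char: 'B')
Last column: A1A000AC$BB
Original string S is at sorted index 8

Answer: A1A000AC$BB
8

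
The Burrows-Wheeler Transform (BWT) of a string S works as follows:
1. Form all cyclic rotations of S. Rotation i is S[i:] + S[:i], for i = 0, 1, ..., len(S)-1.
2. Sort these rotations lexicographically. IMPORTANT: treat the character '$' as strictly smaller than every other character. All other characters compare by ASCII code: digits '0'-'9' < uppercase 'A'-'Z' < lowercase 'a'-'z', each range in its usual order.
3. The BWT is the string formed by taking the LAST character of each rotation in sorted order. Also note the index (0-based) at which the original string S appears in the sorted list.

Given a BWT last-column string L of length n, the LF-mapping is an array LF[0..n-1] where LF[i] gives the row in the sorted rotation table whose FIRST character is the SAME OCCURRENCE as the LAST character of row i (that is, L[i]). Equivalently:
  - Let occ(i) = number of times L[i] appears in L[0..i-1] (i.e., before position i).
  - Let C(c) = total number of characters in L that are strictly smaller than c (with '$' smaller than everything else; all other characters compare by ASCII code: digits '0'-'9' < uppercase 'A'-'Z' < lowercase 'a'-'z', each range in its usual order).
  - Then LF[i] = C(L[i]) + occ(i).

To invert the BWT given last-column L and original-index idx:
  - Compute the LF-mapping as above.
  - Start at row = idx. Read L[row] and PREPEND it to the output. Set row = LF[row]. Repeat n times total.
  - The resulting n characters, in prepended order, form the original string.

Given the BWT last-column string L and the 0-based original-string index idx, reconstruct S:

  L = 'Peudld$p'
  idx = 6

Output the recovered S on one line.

Answer: puddleP$

Derivation:
LF mapping: 1 4 7 2 5 3 0 6
Walk LF starting at row 6, prepending L[row]:
  step 1: row=6, L[6]='$', prepend. Next row=LF[6]=0
  step 2: row=0, L[0]='P', prepend. Next row=LF[0]=1
  step 3: row=1, L[1]='e', prepend. Next row=LF[1]=4
  step 4: row=4, L[4]='l', prepend. Next row=LF[4]=5
  step 5: row=5, L[5]='d', prepend. Next row=LF[5]=3
  step 6: row=3, L[3]='d', prepend. Next row=LF[3]=2
  step 7: row=2, L[2]='u', prepend. Next row=LF[2]=7
  step 8: row=7, L[7]='p', prepend. Next row=LF[7]=6
Reversed output: puddleP$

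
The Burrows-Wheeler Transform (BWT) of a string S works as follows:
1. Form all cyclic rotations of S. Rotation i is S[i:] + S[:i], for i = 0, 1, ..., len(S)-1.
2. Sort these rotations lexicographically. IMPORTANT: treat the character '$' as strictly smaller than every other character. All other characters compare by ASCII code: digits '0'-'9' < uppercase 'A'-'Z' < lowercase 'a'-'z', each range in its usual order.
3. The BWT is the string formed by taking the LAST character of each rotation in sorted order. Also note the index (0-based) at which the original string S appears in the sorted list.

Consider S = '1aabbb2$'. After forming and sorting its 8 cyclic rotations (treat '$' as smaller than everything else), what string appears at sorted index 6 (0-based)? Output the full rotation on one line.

All 8 rotations (rotation i = S[i:]+S[:i]):
  rot[0] = 1aabbb2$
  rot[1] = aabbb2$1
  rot[2] = abbb2$1a
  rot[3] = bbb2$1aa
  rot[4] = bb2$1aab
  rot[5] = b2$1aabb
  rot[6] = 2$1aabbb
  rot[7] = $1aabbb2
Sorted (with $ < everything):
  sorted[0] = $1aabbb2
  sorted[1] = 1aabbb2$
  sorted[2] = 2$1aabbb
  sorted[3] = aabbb2$1
  sorted[4] = abbb2$1a
  sorted[5] = b2$1aabb
  sorted[6] = bb2$1aab
  sorted[7] = bbb2$1aa
sorted[6] = bb2$1aab

Answer: bb2$1aab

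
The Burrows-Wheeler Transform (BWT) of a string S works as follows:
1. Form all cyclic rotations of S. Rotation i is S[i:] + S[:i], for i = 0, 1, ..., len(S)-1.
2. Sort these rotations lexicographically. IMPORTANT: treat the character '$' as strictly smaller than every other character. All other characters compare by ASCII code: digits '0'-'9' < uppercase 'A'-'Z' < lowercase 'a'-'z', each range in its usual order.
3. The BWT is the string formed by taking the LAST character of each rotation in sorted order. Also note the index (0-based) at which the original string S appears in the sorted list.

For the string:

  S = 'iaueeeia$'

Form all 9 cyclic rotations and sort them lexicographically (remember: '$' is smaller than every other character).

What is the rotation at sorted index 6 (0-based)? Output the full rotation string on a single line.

Answer: ia$iaueee

Derivation:
All 9 rotations (rotation i = S[i:]+S[:i]):
  rot[0] = iaueeeia$
  rot[1] = aueeeia$i
  rot[2] = ueeeia$ia
  rot[3] = eeeia$iau
  rot[4] = eeia$iaue
  rot[5] = eia$iauee
  rot[6] = ia$iaueee
  rot[7] = a$iaueeei
  rot[8] = $iaueeeia
Sorted (with $ < everything):
  sorted[0] = $iaueeeia
  sorted[1] = a$iaueeei
  sorted[2] = aueeeia$i
  sorted[3] = eeeia$iau
  sorted[4] = eeia$iaue
  sorted[5] = eia$iauee
  sorted[6] = ia$iaueee
  sorted[7] = iaueeeia$
  sorted[8] = ueeeia$ia
sorted[6] = ia$iaueee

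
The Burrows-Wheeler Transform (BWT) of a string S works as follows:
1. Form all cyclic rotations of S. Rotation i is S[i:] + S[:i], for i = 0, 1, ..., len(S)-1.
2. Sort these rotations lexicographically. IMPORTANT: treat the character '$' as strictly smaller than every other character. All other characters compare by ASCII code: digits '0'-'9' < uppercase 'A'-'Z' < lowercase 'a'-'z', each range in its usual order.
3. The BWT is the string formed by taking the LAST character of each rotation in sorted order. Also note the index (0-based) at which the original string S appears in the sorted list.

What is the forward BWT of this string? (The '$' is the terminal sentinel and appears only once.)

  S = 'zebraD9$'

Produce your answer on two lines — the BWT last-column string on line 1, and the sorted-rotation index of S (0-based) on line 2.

Answer: 9Darezb$
7

Derivation:
All 8 rotations (rotation i = S[i:]+S[:i]):
  rot[0] = zebraD9$
  rot[1] = ebraD9$z
  rot[2] = braD9$ze
  rot[3] = raD9$zeb
  rot[4] = aD9$zebr
  rot[5] = D9$zebra
  rot[6] = 9$zebraD
  rot[7] = $zebraD9
Sorted (with $ < everything):
  sorted[0] = $zebraD9  (last char: '9')
  sorted[1] = 9$zebraD  (last char: 'D')
  sorted[2] = D9$zebra  (last char: 'a')
  sorted[3] = aD9$zebr  (last char: 'r')
  sorted[4] = braD9$ze  (last char: 'e')
  sorted[5] = ebraD9$z  (last char: 'z')
  sorted[6] = raD9$zeb  (last char: 'b')
  sorted[7] = zebraD9$  (last char: '$')
Last column: 9Darezb$
Original string S is at sorted index 7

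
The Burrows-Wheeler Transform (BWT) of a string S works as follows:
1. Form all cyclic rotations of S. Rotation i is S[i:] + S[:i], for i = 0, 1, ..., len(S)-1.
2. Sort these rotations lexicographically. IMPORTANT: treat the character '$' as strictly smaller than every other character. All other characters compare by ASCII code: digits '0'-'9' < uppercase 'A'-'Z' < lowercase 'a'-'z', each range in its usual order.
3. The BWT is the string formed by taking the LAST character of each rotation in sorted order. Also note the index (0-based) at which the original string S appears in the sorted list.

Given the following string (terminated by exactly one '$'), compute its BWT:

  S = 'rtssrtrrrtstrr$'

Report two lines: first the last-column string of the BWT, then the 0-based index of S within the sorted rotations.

All 15 rotations (rotation i = S[i:]+S[:i]):
  rot[0] = rtssrtrrrtstrr$
  rot[1] = tssrtrrrtstrr$r
  rot[2] = ssrtrrrtstrr$rt
  rot[3] = srtrrrtstrr$rts
  rot[4] = rtrrrtstrr$rtss
  rot[5] = trrrtstrr$rtssr
  rot[6] = rrrtstrr$rtssrt
  rot[7] = rrtstrr$rtssrtr
  rot[8] = rtstrr$rtssrtrr
  rot[9] = tstrr$rtssrtrrr
  rot[10] = strr$rtssrtrrrt
  rot[11] = trr$rtssrtrrrts
  rot[12] = rr$rtssrtrrrtst
  rot[13] = r$rtssrtrrrtstr
  rot[14] = $rtssrtrrrtstrr
Sorted (with $ < everything):
  sorted[0] = $rtssrtrrrtstrr  (last char: 'r')
  sorted[1] = r$rtssrtrrrtstr  (last char: 'r')
  sorted[2] = rr$rtssrtrrrtst  (last char: 't')
  sorted[3] = rrrtstrr$rtssrt  (last char: 't')
  sorted[4] = rrtstrr$rtssrtr  (last char: 'r')
  sorted[5] = rtrrrtstrr$rtss  (last char: 's')
  sorted[6] = rtssrtrrrtstrr$  (last char: '$')
  sorted[7] = rtstrr$rtssrtrr  (last char: 'r')
  sorted[8] = srtrrrtstrr$rts  (last char: 's')
  sorted[9] = ssrtrrrtstrr$rt  (last char: 't')
  sorted[10] = strr$rtssrtrrrt  (last char: 't')
  sorted[11] = trr$rtssrtrrrts  (last char: 's')
  sorted[12] = trrrtstrr$rtssr  (last char: 'r')
  sorted[13] = tssrtrrrtstrr$r  (last char: 'r')
  sorted[14] = tstrr$rtssrtrrr  (last char: 'r')
Last column: rrttrs$rsttsrrr
Original string S is at sorted index 6

Answer: rrttrs$rsttsrrr
6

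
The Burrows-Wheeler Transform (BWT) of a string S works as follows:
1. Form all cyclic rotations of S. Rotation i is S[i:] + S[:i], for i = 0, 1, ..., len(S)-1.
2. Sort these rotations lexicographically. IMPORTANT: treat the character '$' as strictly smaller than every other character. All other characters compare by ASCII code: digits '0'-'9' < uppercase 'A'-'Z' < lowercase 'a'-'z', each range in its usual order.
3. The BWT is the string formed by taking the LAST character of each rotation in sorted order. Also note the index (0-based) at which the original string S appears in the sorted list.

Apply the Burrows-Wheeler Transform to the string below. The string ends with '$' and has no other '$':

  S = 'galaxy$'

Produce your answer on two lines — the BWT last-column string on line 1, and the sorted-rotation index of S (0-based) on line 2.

Answer: ygl$aax
3

Derivation:
All 7 rotations (rotation i = S[i:]+S[:i]):
  rot[0] = galaxy$
  rot[1] = alaxy$g
  rot[2] = laxy$ga
  rot[3] = axy$gal
  rot[4] = xy$gala
  rot[5] = y$galax
  rot[6] = $galaxy
Sorted (with $ < everything):
  sorted[0] = $galaxy  (last char: 'y')
  sorted[1] = alaxy$g  (last char: 'g')
  sorted[2] = axy$gal  (last char: 'l')
  sorted[3] = galaxy$  (last char: '$')
  sorted[4] = laxy$ga  (last char: 'a')
  sorted[5] = xy$gala  (last char: 'a')
  sorted[6] = y$galax  (last char: 'x')
Last column: ygl$aax
Original string S is at sorted index 3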